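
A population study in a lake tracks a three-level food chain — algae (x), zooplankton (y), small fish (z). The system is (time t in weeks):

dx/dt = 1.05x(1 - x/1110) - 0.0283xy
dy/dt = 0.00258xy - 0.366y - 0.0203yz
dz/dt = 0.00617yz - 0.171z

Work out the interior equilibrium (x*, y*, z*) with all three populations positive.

From dz/dt = 0: 0.00617y* = 0.171, so y* = 27.7.
From dx/dt = 0: 1.05(1 - x*/1110) = 0.0283·27.7, giving x* = 1110·(1 - 0.747) = 281.
From dy/dt = 0: 0.00258·281 - 0.366 = 0.0203z*, so z* = 0.359/0.0203 = 17.7.

x* ≈ 281, y* ≈ 27.7, z* ≈ 17.7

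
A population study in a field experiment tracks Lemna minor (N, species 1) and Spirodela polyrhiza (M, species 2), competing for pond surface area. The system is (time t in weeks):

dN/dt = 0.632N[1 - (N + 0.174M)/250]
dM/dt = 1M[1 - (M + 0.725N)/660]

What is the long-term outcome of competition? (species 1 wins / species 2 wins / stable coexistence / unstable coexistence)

stable coexistence

Compare the nullcline intercepts: K1/α12 = 250/0.174 = 1440 > K2 = 660; K2/α21 = 660/0.725 = 910 > K1 = 250.
Since both inequalities hold, each species can invade when rare, so the interior equilibrium is stable.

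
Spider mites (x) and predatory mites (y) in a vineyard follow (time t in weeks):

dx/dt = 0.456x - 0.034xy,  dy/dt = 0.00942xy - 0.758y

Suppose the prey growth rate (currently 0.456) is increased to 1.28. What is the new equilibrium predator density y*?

y* ≈ 37.6

At the interior fixed point, setting dx/dt = 0 with x > 0 fixes y* = (prey growth rate)/(xy coefficient) — independent of the other coefficients.
With the change, y* = 1.28/0.034 = 37.6; it rises from 13.4.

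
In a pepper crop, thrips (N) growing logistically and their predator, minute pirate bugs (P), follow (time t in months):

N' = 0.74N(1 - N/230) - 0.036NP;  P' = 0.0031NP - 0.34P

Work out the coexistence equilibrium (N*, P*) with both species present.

N* ≈ 110, P* ≈ 10.8

From dP/dt = 0 with P > 0: 0.0031N* = 0.34, so N* = 110.
Substitute into dN/dt = 0: 0.74(1 - 110/230) = 0.036P*.
The bracket is 0.523, giving P* = 0.387/0.036 = 10.8.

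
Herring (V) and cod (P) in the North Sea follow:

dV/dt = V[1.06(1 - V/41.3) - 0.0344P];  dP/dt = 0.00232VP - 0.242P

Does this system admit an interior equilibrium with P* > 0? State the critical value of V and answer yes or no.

The predator equation gives dP/dt > 0 only when V > 0.242/0.00232 = 104.
Without the predator, V → K = 41.3. Since 41.3 < 104, the predator cannot invade.

Threshold V = 104; K < 104, so no, the predator goes extinct.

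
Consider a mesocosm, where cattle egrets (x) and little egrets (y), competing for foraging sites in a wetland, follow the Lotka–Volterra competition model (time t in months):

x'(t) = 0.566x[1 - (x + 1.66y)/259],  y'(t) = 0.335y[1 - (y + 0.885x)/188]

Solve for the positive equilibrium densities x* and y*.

Setting both brackets to zero gives the nullclines x + 1.66y = 259 and 0.885x + y = 188.
Substituting y = 188 - 0.885x into the first: x(1 - 1.66·0.885) = 259 - 1.66·188.
So x* = -53.1/-0.469 = 113, and then y* = 188 - 0.885·113 = 87.9.

x* ≈ 113, y* ≈ 87.9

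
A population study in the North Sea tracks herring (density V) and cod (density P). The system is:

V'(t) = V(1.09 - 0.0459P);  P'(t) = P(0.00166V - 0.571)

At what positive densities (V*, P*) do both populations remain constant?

Set dP/dt = 0 with P > 0: 0.00166V - 0.571 = 0, so V* = 0.571/0.00166 = 344.
Set dV/dt = 0 with V > 0: 1.09 - 0.0459P = 0, so P* = 1.09/0.0459 = 23.7.

V* ≈ 344, P* ≈ 23.7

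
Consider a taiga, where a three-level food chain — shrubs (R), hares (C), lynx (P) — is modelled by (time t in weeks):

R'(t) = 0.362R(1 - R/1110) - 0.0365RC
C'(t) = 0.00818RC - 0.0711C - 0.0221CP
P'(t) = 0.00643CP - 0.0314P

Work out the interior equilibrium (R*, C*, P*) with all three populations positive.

From dP/dt = 0: 0.00643C* = 0.0314, so C* = 4.88.
From dR/dt = 0: 0.362(1 - R*/1110) = 0.0365·4.88, giving R* = 1110·(1 - 0.492) = 563.
From dC/dt = 0: 0.00818·563 - 0.0711 = 0.0221P*, so P* = 4.54/0.0221 = 205.

R* ≈ 563, C* ≈ 4.88, P* ≈ 205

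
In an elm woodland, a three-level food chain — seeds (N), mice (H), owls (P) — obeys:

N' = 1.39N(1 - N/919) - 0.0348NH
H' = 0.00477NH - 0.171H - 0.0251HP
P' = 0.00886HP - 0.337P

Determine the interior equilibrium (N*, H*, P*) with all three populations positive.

From dP/dt = 0: 0.00886H* = 0.337, so H* = 38.
From dN/dt = 0: 1.39(1 - N*/919) = 0.0348·38, giving N* = 919·(1 - 0.952) = 43.9.
From dH/dt = 0: 0.00477·43.9 - 0.171 = 0.0251P*, so P* = 0.0382/0.0251 = 1.52.

N* ≈ 43.9, H* ≈ 38, P* ≈ 1.52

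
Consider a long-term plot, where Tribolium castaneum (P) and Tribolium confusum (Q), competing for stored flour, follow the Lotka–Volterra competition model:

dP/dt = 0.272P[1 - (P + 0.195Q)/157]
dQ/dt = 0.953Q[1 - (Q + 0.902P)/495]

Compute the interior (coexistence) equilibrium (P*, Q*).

Setting both brackets to zero gives the nullclines P + 0.195Q = 157 and 0.902P + Q = 495.
Substituting Q = 495 - 0.902P into the first: P(1 - 0.195·0.902) = 157 - 0.195·495.
So P* = 60.5/0.824 = 73.4, and then Q* = 495 - 0.902·73.4 = 429.

P* ≈ 73.4, Q* ≈ 429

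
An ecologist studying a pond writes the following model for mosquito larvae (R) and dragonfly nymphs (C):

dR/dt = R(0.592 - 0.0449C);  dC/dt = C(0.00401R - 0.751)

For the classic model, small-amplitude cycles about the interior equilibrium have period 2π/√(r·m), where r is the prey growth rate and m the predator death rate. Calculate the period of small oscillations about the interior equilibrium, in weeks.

T ≈ 9.42 weeks

Here r = 0.592 and m = 0.751, so r·m = 0.445.
ω = √0.445 = 0.667 per week, hence T = 2π/ω ≈ 9.42 weeks.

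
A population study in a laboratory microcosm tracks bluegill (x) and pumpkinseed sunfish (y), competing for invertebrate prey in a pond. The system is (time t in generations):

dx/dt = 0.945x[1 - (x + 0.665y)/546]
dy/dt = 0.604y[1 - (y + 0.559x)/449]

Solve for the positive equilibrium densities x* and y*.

Setting both brackets to zero gives the nullclines x + 0.665y = 546 and 0.559x + y = 449.
Substituting y = 449 - 0.559x into the first: x(1 - 0.665·0.559) = 546 - 0.665·449.
So x* = 247/0.628 = 394, and then y* = 449 - 0.559·394 = 229.

x* ≈ 394, y* ≈ 229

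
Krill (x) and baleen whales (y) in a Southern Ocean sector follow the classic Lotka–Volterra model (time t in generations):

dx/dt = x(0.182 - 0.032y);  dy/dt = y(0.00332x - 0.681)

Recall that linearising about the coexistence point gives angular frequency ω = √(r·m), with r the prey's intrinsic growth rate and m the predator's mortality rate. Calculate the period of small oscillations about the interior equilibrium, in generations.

T ≈ 17.8 generations

Here r = 0.182 and m = 0.681, so r·m = 0.124.
ω = √0.124 = 0.352 per generation, hence T = 2π/ω ≈ 17.8 generations.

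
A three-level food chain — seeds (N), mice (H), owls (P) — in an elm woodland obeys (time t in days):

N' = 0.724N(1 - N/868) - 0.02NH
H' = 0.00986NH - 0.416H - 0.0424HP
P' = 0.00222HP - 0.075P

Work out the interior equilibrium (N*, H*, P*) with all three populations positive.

N* ≈ 57.9, H* ≈ 33.8, P* ≈ 3.66

From dP/dt = 0: 0.00222H* = 0.075, so H* = 33.8.
From dN/dt = 0: 0.724(1 - N*/868) = 0.02·33.8, giving N* = 868·(1 - 0.933) = 57.9.
From dH/dt = 0: 0.00986·57.9 - 0.416 = 0.0424P*, so P* = 0.155/0.0424 = 3.66.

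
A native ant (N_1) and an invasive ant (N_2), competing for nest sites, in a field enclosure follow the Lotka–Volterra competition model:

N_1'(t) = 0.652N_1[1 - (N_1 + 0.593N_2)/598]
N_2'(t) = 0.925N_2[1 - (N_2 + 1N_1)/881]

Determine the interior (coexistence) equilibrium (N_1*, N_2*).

Setting both brackets to zero gives the nullclines N_1 + 0.593N_2 = 598 and 1N_1 + N_2 = 881.
Substituting N_2 = 881 - 1N_1 into the first: N_1(1 - 0.593·1) = 598 - 0.593·881.
So N_1* = 75.6/0.407 = 186, and then N_2* = 881 - 1·186 = 695.

N_1* ≈ 186, N_2* ≈ 695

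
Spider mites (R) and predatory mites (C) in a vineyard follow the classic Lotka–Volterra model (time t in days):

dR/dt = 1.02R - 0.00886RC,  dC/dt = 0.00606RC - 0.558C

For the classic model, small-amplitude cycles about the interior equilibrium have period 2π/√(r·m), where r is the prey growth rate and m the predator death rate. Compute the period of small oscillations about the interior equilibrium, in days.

Here r = 1.02 and m = 0.558, so r·m = 0.569.
ω = √0.569 = 0.754 per day, hence T = 2π/ω ≈ 8.33 days.

T ≈ 8.33 days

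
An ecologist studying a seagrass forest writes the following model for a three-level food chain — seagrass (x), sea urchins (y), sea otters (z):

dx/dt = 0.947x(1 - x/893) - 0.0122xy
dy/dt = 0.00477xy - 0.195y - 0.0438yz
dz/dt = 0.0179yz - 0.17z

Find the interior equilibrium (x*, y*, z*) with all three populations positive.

From dz/dt = 0: 0.0179y* = 0.17, so y* = 9.5.
From dx/dt = 0: 0.947(1 - x*/893) = 0.0122·9.5, giving x* = 893·(1 - 0.122) = 784.
From dy/dt = 0: 0.00477·784 - 0.195 = 0.0438z*, so z* = 3.54/0.0438 = 80.9.

x* ≈ 784, y* ≈ 9.5, z* ≈ 80.9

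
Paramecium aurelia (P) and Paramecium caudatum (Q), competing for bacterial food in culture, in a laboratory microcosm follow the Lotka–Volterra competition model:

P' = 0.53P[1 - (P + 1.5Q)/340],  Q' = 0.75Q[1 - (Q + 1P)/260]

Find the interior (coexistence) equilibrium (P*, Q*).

P* ≈ 100, Q* ≈ 160

Setting both brackets to zero gives the nullclines P + 1.5Q = 340 and 1P + Q = 260.
Substituting Q = 260 - 1P into the first: P(1 - 1.5·1) = 340 - 1.5·260.
So P* = -50/-0.5 = 100, and then Q* = 260 - 1·100 = 160.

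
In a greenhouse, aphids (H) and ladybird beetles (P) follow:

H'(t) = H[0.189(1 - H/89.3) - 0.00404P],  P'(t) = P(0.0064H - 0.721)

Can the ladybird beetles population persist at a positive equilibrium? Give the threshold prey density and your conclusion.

The predator equation gives dP/dt > 0 only when H > 0.721/0.0064 = 113.
Without the predator, H → K = 89.3. Since 89.3 < 113, the predator cannot invade.

Threshold H = 113; K < 113, so no, the predator goes extinct.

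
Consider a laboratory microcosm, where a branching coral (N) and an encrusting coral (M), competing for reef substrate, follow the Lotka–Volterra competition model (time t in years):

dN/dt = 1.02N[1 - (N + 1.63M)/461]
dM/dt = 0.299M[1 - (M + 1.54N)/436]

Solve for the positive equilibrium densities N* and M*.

N* ≈ 165, M* ≈ 181

Setting both brackets to zero gives the nullclines N + 1.63M = 461 and 1.54N + M = 436.
Substituting M = 436 - 1.54N into the first: N(1 - 1.63·1.54) = 461 - 1.63·436.
So N* = -250/-1.51 = 165, and then M* = 436 - 1.54·165 = 181.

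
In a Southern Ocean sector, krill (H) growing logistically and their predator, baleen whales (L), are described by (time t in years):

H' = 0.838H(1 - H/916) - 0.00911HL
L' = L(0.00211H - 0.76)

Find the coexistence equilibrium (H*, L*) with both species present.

H* ≈ 360, L* ≈ 55.8

From dL/dt = 0 with L > 0: 0.00211H* = 0.76, so H* = 360.
Substitute into dH/dt = 0: 0.838(1 - 360/916) = 0.00911L*.
The bracket is 0.607, giving L* = 0.508/0.00911 = 55.8.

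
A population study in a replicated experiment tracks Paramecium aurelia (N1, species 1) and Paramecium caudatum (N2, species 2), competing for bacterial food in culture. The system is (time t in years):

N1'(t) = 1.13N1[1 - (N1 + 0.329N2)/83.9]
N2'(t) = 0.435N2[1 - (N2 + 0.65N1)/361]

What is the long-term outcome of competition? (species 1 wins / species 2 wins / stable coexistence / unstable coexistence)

species 2 excludes species 1

Compare the nullcline intercepts: K1/α12 = 83.9/0.329 = 255 < K2 = 361; K2/α21 = 361/0.65 = 555 > K1 = 83.9.
Since the inequalities point opposite ways, species 2 can invade but species 1 cannot.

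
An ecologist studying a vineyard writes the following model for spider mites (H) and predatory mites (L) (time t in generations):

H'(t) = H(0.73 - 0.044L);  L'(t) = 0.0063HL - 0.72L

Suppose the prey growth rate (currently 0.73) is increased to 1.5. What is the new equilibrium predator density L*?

L* ≈ 34.1

At the interior fixed point, setting dH/dt = 0 with H > 0 fixes L* = (prey growth rate)/(HL coefficient) — independent of the other coefficients.
With the change, L* = 1.5/0.044 = 34.1; it rises from 16.6.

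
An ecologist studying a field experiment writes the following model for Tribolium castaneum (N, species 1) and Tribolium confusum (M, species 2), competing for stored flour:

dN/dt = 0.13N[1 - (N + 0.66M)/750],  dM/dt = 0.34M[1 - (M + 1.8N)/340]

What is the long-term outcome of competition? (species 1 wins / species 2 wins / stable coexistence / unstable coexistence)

species 1 excludes species 2

Compare the nullcline intercepts: K1/α12 = 750/0.66 = 1140 > K2 = 340; K2/α21 = 340/1.8 = 189 < K1 = 750.
Since the inequalities point opposite ways, species 1 can invade but species 2 cannot.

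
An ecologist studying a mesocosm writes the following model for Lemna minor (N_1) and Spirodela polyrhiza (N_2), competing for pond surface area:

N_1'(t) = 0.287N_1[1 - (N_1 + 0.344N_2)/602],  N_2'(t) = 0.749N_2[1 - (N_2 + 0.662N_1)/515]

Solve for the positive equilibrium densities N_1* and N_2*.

N_1* ≈ 550, N_2* ≈ 151

Setting both brackets to zero gives the nullclines N_1 + 0.344N_2 = 602 and 0.662N_1 + N_2 = 515.
Substituting N_2 = 515 - 0.662N_1 into the first: N_1(1 - 0.344·0.662) = 602 - 0.344·515.
So N_1* = 425/0.772 = 550, and then N_2* = 515 - 0.662·550 = 151.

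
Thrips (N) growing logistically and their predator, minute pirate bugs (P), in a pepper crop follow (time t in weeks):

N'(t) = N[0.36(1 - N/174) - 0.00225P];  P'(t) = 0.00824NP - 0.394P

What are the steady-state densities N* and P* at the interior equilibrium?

From dP/dt = 0 with P > 0: 0.00824N* = 0.394, so N* = 47.8.
Substitute into dN/dt = 0: 0.36(1 - 47.8/174) = 0.00225P*.
The bracket is 0.725, giving P* = 0.261/0.00225 = 116.

N* ≈ 47.8, P* ≈ 116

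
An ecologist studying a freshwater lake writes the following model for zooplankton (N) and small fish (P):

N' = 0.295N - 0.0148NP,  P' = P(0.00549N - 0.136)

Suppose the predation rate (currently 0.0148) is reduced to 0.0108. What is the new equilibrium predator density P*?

At the interior fixed point, setting dN/dt = 0 with N > 0 fixes P* = (prey growth rate)/(NP coefficient) — independent of the other coefficients.
With the change, P* = 0.295/0.0108 = 27.3; it rises from 19.9.

P* ≈ 27.3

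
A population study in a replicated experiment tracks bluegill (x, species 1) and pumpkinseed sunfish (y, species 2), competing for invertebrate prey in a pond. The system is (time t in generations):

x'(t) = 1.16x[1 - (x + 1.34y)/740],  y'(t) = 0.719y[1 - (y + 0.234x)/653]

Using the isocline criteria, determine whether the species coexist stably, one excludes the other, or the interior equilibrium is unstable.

species 2 excludes species 1

Compare the nullcline intercepts: K1/α12 = 740/1.34 = 552 < K2 = 653; K2/α21 = 653/0.234 = 2790 > K1 = 740.
Since the inequalities point opposite ways, species 2 can invade but species 1 cannot.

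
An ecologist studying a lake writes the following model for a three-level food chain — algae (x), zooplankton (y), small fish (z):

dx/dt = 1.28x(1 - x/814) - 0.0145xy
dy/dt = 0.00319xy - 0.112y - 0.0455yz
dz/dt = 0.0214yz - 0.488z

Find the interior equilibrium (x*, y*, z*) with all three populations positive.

x* ≈ 604, y* ≈ 22.8, z* ≈ 39.9

From dz/dt = 0: 0.0214y* = 0.488, so y* = 22.8.
From dx/dt = 0: 1.28(1 - x*/814) = 0.0145·22.8, giving x* = 814·(1 - 0.258) = 604.
From dy/dt = 0: 0.00319·604 - 0.112 = 0.0455z*, so z* = 1.81/0.0455 = 39.9.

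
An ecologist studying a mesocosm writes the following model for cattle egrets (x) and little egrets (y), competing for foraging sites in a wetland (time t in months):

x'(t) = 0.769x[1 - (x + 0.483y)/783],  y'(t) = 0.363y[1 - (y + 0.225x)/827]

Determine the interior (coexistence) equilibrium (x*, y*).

Setting both brackets to zero gives the nullclines x + 0.483y = 783 and 0.225x + y = 827.
Substituting y = 827 - 0.225x into the first: x(1 - 0.483·0.225) = 783 - 0.483·827.
So x* = 384/0.891 = 430, and then y* = 827 - 0.225·430 = 730.

x* ≈ 430, y* ≈ 730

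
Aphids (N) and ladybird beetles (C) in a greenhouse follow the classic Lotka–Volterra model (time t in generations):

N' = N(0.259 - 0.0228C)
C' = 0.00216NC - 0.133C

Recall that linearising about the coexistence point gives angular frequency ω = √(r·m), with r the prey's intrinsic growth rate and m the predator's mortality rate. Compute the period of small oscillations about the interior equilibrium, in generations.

T ≈ 33.9 generations

Here r = 0.259 and m = 0.133, so r·m = 0.0344.
ω = √0.0344 = 0.186 per generation, hence T = 2π/ω ≈ 33.9 generations.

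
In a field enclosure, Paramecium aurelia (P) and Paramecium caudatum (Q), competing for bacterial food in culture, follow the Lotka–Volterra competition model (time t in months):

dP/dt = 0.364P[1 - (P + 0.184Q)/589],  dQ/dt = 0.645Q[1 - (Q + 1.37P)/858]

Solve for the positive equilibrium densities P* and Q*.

Setting both brackets to zero gives the nullclines P + 0.184Q = 589 and 1.37P + Q = 858.
Substituting Q = 858 - 1.37P into the first: P(1 - 0.184·1.37) = 589 - 0.184·858.
So P* = 431/0.748 = 576, and then Q* = 858 - 1.37·576 = 68.3.

P* ≈ 576, Q* ≈ 68.3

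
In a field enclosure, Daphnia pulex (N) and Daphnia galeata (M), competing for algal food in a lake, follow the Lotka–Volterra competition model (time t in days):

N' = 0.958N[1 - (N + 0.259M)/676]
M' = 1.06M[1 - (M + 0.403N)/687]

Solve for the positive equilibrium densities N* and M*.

Setting both brackets to zero gives the nullclines N + 0.259M = 676 and 0.403N + M = 687.
Substituting M = 687 - 0.403N into the first: N(1 - 0.259·0.403) = 676 - 0.259·687.
So N* = 498/0.896 = 556, and then M* = 687 - 0.403·556 = 463.

N* ≈ 556, M* ≈ 463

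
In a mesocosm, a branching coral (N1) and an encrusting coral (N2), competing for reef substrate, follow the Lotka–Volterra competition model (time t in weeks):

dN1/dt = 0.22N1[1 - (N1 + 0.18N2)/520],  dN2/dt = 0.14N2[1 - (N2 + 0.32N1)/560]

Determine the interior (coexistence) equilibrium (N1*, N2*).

N1* ≈ 445, N2* ≈ 418

Setting both brackets to zero gives the nullclines N1 + 0.18N2 = 520 and 0.32N1 + N2 = 560.
Substituting N2 = 560 - 0.32N1 into the first: N1(1 - 0.18·0.32) = 520 - 0.18·560.
So N1* = 419/0.942 = 445, and then N2* = 560 - 0.32·445 = 418.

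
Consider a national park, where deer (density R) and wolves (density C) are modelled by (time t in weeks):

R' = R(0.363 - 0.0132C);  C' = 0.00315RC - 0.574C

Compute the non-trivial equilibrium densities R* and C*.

R* ≈ 182, C* ≈ 27.5

Set dC/dt = 0 with C > 0: 0.00315R - 0.574 = 0, so R* = 0.574/0.00315 = 182.
Set dR/dt = 0 with R > 0: 0.363 - 0.0132C = 0, so C* = 0.363/0.0132 = 27.5.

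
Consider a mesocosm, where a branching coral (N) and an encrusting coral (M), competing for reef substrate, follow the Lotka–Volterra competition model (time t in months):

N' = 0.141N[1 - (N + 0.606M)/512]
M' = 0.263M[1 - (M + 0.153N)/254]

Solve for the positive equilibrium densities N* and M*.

N* ≈ 395, M* ≈ 194

Setting both brackets to zero gives the nullclines N + 0.606M = 512 and 0.153N + M = 254.
Substituting M = 254 - 0.153N into the first: N(1 - 0.606·0.153) = 512 - 0.606·254.
So N* = 358/0.907 = 395, and then M* = 254 - 0.153·395 = 194.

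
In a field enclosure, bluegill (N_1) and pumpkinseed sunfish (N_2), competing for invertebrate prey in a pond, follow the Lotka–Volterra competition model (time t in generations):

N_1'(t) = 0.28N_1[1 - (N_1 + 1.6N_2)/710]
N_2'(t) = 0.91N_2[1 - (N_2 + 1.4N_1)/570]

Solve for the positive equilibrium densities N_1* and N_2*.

Setting both brackets to zero gives the nullclines N_1 + 1.6N_2 = 710 and 1.4N_1 + N_2 = 570.
Substituting N_2 = 570 - 1.4N_1 into the first: N_1(1 - 1.6·1.4) = 710 - 1.6·570.
So N_1* = -202/-1.24 = 163, and then N_2* = 570 - 1.4·163 = 342.

N_1* ≈ 163, N_2* ≈ 342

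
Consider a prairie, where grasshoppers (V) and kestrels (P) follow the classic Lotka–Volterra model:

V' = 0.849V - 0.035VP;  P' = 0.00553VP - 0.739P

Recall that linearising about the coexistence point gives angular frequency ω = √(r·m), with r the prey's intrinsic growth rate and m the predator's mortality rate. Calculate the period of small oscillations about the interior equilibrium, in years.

T ≈ 7.93 years

Here r = 0.849 and m = 0.739, so r·m = 0.627.
ω = √0.627 = 0.792 per year, hence T = 2π/ω ≈ 7.93 years.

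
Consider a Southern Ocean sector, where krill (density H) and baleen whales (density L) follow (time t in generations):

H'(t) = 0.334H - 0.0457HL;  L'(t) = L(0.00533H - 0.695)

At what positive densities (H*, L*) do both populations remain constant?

Set dL/dt = 0 with L > 0: 0.00533H - 0.695 = 0, so H* = 0.695/0.00533 = 130.
Set dH/dt = 0 with H > 0: 0.334 - 0.0457L = 0, so L* = 0.334/0.0457 = 7.31.

H* ≈ 130, L* ≈ 7.31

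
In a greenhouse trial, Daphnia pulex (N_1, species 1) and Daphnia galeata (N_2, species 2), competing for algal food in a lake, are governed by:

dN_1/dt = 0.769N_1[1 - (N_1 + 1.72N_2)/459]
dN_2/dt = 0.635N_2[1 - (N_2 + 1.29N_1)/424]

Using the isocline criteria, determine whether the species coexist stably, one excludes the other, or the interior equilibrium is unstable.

unstable coexistence (outcome depends on initial conditions)

Compare the nullcline intercepts: K1/α12 = 459/1.72 = 267 < K2 = 424; K2/α21 = 424/1.29 = 329 < K1 = 459.
Since both are reversed, neither can invade when rare; the interior point is a saddle.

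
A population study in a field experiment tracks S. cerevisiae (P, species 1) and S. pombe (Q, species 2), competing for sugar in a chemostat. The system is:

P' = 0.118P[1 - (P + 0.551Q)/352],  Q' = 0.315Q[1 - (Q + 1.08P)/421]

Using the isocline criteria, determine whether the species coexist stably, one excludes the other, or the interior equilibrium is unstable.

stable coexistence

Compare the nullcline intercepts: K1/α12 = 352/0.551 = 639 > K2 = 421; K2/α21 = 421/1.08 = 390 > K1 = 352.
Since both inequalities hold, each species can invade when rare, so the interior equilibrium is stable.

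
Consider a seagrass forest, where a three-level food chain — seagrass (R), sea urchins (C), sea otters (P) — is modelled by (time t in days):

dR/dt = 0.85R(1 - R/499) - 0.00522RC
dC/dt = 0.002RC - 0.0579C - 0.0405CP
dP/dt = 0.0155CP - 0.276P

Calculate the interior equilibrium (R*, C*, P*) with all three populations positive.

R* ≈ 444, C* ≈ 17.8, P* ≈ 20.5

From dP/dt = 0: 0.0155C* = 0.276, so C* = 17.8.
From dR/dt = 0: 0.85(1 - R*/499) = 0.00522·17.8, giving R* = 499·(1 - 0.109) = 444.
From dC/dt = 0: 0.002·444 - 0.0579 = 0.0405P*, so P* = 0.831/0.0405 = 20.5.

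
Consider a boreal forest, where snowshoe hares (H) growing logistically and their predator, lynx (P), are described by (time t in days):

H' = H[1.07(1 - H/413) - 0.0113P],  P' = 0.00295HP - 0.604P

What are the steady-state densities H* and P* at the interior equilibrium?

From dP/dt = 0 with P > 0: 0.00295H* = 0.604, so H* = 205.
Substitute into dH/dt = 0: 1.07(1 - 205/413) = 0.0113P*.
The bracket is 0.504, giving P* = 0.54/0.0113 = 47.7.

H* ≈ 205, P* ≈ 47.7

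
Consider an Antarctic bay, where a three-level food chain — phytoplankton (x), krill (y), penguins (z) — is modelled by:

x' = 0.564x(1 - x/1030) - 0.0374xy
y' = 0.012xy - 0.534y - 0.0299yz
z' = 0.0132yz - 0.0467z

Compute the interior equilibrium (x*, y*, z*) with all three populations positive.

x* ≈ 788, y* ≈ 3.54, z* ≈ 299

From dz/dt = 0: 0.0132y* = 0.0467, so y* = 3.54.
From dx/dt = 0: 0.564(1 - x*/1030) = 0.0374·3.54, giving x* = 1030·(1 - 0.235) = 788.
From dy/dt = 0: 0.012·788 - 0.534 = 0.0299z*, so z* = 8.93/0.0299 = 299.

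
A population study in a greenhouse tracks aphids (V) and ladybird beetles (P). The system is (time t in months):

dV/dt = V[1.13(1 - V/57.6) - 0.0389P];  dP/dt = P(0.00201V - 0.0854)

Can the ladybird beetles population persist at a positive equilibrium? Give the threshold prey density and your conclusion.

The predator equation gives dP/dt > 0 only when V > 0.0854/0.00201 = 42.5.
Without the predator, V → K = 57.6. Since 57.6 > 42.5, the predator can invade and persist.

Threshold V = 42.5; K > 42.5, so yes, the predator persists.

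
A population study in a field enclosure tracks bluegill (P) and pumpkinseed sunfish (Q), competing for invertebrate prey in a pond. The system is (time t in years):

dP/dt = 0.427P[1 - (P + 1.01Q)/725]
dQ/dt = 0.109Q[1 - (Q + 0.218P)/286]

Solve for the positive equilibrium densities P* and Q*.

P* ≈ 559, Q* ≈ 164

Setting both brackets to zero gives the nullclines P + 1.01Q = 725 and 0.218P + Q = 286.
Substituting Q = 286 - 0.218P into the first: P(1 - 1.01·0.218) = 725 - 1.01·286.
So P* = 436/0.78 = 559, and then Q* = 286 - 0.218·559 = 164.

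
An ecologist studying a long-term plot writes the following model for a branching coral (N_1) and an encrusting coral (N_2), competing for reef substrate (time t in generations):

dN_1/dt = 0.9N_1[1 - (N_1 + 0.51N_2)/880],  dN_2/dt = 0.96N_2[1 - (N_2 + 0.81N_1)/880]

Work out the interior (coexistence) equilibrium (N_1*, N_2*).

N_1* ≈ 735, N_2* ≈ 285

Setting both brackets to zero gives the nullclines N_1 + 0.51N_2 = 880 and 0.81N_1 + N_2 = 880.
Substituting N_2 = 880 - 0.81N_1 into the first: N_1(1 - 0.51·0.81) = 880 - 0.51·880.
So N_1* = 431/0.587 = 735, and then N_2* = 880 - 0.81·735 = 285.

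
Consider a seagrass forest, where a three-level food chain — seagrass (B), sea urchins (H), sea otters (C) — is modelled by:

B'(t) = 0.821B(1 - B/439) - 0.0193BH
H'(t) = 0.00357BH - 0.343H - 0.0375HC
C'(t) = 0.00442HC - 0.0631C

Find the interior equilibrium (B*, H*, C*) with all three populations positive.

From dC/dt = 0: 0.00442H* = 0.0631, so H* = 14.3.
From dB/dt = 0: 0.821(1 - B*/439) = 0.0193·14.3, giving B* = 439·(1 - 0.336) = 292.
From dH/dt = 0: 0.00357·292 - 0.343 = 0.0375C*, so C* = 0.698/0.0375 = 18.6.

B* ≈ 292, H* ≈ 14.3, C* ≈ 18.6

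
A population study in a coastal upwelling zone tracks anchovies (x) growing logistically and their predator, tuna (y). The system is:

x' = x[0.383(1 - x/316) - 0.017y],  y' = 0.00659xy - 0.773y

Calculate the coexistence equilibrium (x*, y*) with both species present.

From dy/dt = 0 with y > 0: 0.00659x* = 0.773, so x* = 117.
Substitute into dx/dt = 0: 0.383(1 - 117/316) = 0.017y*.
The bracket is 0.629, giving y* = 0.241/0.017 = 14.2.

x* ≈ 117, y* ≈ 14.2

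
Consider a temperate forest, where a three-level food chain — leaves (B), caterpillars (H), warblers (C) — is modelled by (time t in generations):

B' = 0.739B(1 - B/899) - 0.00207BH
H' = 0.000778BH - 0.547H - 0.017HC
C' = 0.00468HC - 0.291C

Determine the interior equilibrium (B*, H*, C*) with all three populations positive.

B* ≈ 742, H* ≈ 62.2, C* ≈ 1.8

From dC/dt = 0: 0.00468H* = 0.291, so H* = 62.2.
From dB/dt = 0: 0.739(1 - B*/899) = 0.00207·62.2, giving B* = 899·(1 - 0.174) = 742.
From dH/dt = 0: 0.000778·742 - 0.547 = 0.017C*, so C* = 0.0306/0.017 = 1.8.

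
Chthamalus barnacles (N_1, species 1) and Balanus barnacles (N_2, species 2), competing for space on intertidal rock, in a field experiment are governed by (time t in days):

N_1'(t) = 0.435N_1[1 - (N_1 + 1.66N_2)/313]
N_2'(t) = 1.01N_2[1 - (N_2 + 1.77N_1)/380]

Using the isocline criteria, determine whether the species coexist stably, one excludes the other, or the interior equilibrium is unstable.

unstable coexistence (outcome depends on initial conditions)

Compare the nullcline intercepts: K1/α12 = 313/1.66 = 189 < K2 = 380; K2/α21 = 380/1.77 = 215 < K1 = 313.
Since both are reversed, neither can invade when rare; the interior point is a saddle.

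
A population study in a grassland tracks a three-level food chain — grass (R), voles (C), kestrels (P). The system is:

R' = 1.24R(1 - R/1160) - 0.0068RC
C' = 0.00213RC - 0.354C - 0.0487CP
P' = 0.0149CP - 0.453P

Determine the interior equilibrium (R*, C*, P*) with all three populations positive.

From dP/dt = 0: 0.0149C* = 0.453, so C* = 30.4.
From dR/dt = 0: 1.24(1 - R*/1160) = 0.0068·30.4, giving R* = 1160·(1 - 0.167) = 967.
From dC/dt = 0: 0.00213·967 - 0.354 = 0.0487P*, so P* = 1.7/0.0487 = 35.

R* ≈ 967, C* ≈ 30.4, P* ≈ 35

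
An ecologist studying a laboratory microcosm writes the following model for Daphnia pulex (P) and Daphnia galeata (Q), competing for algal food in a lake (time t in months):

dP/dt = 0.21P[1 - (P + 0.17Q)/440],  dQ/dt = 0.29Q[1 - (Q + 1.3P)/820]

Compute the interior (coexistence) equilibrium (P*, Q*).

P* ≈ 386, Q* ≈ 318

Setting both brackets to zero gives the nullclines P + 0.17Q = 440 and 1.3P + Q = 820.
Substituting Q = 820 - 1.3P into the first: P(1 - 0.17·1.3) = 440 - 0.17·820.
So P* = 301/0.779 = 386, and then Q* = 820 - 1.3·386 = 318.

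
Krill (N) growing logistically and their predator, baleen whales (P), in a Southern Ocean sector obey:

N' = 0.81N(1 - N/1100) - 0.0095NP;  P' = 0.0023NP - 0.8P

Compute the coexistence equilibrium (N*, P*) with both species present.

N* ≈ 348, P* ≈ 58.3

From dP/dt = 0 with P > 0: 0.0023N* = 0.8, so N* = 348.
Substitute into dN/dt = 0: 0.81(1 - 348/1100) = 0.0095P*.
The bracket is 0.684, giving P* = 0.554/0.0095 = 58.3.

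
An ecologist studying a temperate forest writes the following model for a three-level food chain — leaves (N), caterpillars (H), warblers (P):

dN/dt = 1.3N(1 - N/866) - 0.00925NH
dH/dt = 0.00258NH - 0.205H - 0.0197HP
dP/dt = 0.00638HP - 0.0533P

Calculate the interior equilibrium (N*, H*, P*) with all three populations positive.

From dP/dt = 0: 0.00638H* = 0.0533, so H* = 8.35.
From dN/dt = 0: 1.3(1 - N*/866) = 0.00925·8.35, giving N* = 866·(1 - 0.0594) = 815.
From dH/dt = 0: 0.00258·815 - 0.205 = 0.0197P*, so P* = 1.9/0.0197 = 96.3.

N* ≈ 815, H* ≈ 8.35, P* ≈ 96.3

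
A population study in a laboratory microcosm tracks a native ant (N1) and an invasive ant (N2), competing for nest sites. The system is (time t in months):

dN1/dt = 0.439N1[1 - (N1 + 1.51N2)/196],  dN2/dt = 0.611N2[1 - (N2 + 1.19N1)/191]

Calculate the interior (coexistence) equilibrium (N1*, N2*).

N1* ≈ 116, N2* ≈ 53

Setting both brackets to zero gives the nullclines N1 + 1.51N2 = 196 and 1.19N1 + N2 = 191.
Substituting N2 = 191 - 1.19N1 into the first: N1(1 - 1.51·1.19) = 196 - 1.51·191.
So N1* = -92.4/-0.797 = 116, and then N2* = 191 - 1.19·116 = 53.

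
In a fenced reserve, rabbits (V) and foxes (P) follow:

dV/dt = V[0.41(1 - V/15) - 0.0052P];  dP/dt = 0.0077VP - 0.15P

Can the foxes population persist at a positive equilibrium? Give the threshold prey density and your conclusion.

Threshold V = 19.5; K < 19.5, so no, the predator goes extinct.

The predator equation gives dP/dt > 0 only when V > 0.15/0.0077 = 19.5.
Without the predator, V → K = 15. Since 15 < 19.5, the predator cannot invade.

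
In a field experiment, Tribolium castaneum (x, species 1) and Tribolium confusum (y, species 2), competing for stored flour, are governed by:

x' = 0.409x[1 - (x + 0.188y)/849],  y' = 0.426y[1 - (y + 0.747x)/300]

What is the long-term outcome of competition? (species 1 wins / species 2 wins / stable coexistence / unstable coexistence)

species 1 excludes species 2

Compare the nullcline intercepts: K1/α12 = 849/0.188 = 4520 > K2 = 300; K2/α21 = 300/0.747 = 402 < K1 = 849.
Since the inequalities point opposite ways, species 1 can invade but species 2 cannot.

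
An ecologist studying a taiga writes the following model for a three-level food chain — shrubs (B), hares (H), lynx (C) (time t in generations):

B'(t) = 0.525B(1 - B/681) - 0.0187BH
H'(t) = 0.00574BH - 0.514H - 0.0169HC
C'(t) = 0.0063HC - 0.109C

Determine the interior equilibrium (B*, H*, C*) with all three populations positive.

From dC/dt = 0: 0.0063H* = 0.109, so H* = 17.3.
From dB/dt = 0: 0.525(1 - B*/681) = 0.0187·17.3, giving B* = 681·(1 - 0.616) = 261.
From dH/dt = 0: 0.00574·261 - 0.514 = 0.0169C*, so C* = 0.986/0.0169 = 58.3.

B* ≈ 261, H* ≈ 17.3, C* ≈ 58.3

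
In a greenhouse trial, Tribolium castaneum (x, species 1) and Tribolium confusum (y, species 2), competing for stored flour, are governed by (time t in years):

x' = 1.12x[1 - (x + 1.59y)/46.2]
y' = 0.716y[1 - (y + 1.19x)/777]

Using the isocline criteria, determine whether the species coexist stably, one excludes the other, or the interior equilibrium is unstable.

species 2 excludes species 1

Compare the nullcline intercepts: K1/α12 = 46.2/1.59 = 29.1 < K2 = 777; K2/α21 = 777/1.19 = 653 > K1 = 46.2.
Since the inequalities point opposite ways, species 2 can invade but species 1 cannot.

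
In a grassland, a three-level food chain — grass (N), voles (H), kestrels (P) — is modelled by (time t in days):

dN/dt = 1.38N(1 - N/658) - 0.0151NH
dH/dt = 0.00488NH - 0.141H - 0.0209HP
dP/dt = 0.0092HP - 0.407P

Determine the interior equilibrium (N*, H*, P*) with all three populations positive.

N* ≈ 339, H* ≈ 44.2, P* ≈ 72.5

From dP/dt = 0: 0.0092H* = 0.407, so H* = 44.2.
From dN/dt = 0: 1.38(1 - N*/658) = 0.0151·44.2, giving N* = 658·(1 - 0.484) = 339.
From dH/dt = 0: 0.00488·339 - 0.141 = 0.0209P*, so P* = 1.52/0.0209 = 72.5.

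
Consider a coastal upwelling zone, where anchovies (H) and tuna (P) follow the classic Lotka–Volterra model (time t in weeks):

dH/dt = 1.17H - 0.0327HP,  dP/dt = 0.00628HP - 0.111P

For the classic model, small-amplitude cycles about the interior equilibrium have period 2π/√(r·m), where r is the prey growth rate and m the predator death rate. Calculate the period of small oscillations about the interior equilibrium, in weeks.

T ≈ 17.4 weeks

Here r = 1.17 and m = 0.111, so r·m = 0.13.
ω = √0.13 = 0.36 per week, hence T = 2π/ω ≈ 17.4 weeks.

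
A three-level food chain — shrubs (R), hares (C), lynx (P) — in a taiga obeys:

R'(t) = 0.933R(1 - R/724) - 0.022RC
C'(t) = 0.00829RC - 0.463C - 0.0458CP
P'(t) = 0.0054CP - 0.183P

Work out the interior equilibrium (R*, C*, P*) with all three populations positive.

R* ≈ 145, C* ≈ 33.9, P* ≈ 16.2

From dP/dt = 0: 0.0054C* = 0.183, so C* = 33.9.
From dR/dt = 0: 0.933(1 - R*/724) = 0.022·33.9, giving R* = 724·(1 - 0.799) = 145.
From dC/dt = 0: 0.00829·145 - 0.463 = 0.0458P*, so P* = 0.743/0.0458 = 16.2.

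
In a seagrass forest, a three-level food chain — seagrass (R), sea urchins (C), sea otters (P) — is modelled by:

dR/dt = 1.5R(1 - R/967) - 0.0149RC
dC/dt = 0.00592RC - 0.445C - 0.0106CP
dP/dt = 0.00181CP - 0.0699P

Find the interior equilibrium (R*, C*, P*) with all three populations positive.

R* ≈ 596, C* ≈ 38.6, P* ≈ 291

From dP/dt = 0: 0.00181C* = 0.0699, so C* = 38.6.
From dR/dt = 0: 1.5(1 - R*/967) = 0.0149·38.6, giving R* = 967·(1 - 0.384) = 596.
From dC/dt = 0: 0.00592·596 - 0.445 = 0.0106P*, so P* = 3.08/0.0106 = 291.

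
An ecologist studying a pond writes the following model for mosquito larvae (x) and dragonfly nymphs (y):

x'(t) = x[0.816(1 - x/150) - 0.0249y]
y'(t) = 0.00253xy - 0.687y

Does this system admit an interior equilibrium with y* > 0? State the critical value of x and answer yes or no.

The predator equation gives dy/dt > 0 only when x > 0.687/0.00253 = 272.
Without the predator, x → K = 150. Since 150 < 272, the predator cannot invade.

Threshold x = 272; K < 272, so no, the predator goes extinct.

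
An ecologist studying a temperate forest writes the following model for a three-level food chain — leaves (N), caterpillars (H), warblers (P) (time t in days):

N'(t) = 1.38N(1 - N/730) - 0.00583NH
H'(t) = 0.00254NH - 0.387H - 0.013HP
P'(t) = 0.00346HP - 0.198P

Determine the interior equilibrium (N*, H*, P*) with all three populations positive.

N* ≈ 554, H* ≈ 57.2, P* ≈ 78.4

From dP/dt = 0: 0.00346H* = 0.198, so H* = 57.2.
From dN/dt = 0: 1.38(1 - N*/730) = 0.00583·57.2, giving N* = 730·(1 - 0.242) = 554.
From dH/dt = 0: 0.00254·554 - 0.387 = 0.013P*, so P* = 1.02/0.013 = 78.4.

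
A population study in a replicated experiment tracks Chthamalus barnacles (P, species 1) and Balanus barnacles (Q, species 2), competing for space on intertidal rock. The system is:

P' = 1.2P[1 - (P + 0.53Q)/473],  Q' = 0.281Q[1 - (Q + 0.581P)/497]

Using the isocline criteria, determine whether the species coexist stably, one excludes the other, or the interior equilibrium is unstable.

stable coexistence

Compare the nullcline intercepts: K1/α12 = 473/0.53 = 892 > K2 = 497; K2/α21 = 497/0.581 = 855 > K1 = 473.
Since both inequalities hold, each species can invade when rare, so the interior equilibrium is stable.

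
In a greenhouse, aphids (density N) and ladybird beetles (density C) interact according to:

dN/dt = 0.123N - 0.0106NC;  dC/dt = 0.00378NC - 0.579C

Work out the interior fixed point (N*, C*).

N* ≈ 153, C* ≈ 11.6

Set dC/dt = 0 with C > 0: 0.00378N - 0.579 = 0, so N* = 0.579/0.00378 = 153.
Set dN/dt = 0 with N > 0: 0.123 - 0.0106C = 0, so C* = 0.123/0.0106 = 11.6.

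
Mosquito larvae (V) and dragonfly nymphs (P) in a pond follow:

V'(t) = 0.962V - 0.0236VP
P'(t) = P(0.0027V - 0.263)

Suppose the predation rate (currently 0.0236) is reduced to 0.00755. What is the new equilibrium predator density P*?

At the interior fixed point, setting dV/dt = 0 with V > 0 fixes P* = (prey growth rate)/(VP coefficient) — independent of the other coefficients.
With the change, P* = 0.962/0.00755 = 127; it rises from 40.8.

P* ≈ 127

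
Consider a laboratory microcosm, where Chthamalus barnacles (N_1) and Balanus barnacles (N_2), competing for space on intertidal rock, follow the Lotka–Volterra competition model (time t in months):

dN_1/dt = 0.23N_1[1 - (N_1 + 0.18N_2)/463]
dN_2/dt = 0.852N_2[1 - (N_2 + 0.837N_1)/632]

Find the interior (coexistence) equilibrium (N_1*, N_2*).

Setting both brackets to zero gives the nullclines N_1 + 0.18N_2 = 463 and 0.837N_1 + N_2 = 632.
Substituting N_2 = 632 - 0.837N_1 into the first: N_1(1 - 0.18·0.837) = 463 - 0.18·632.
So N_1* = 349/0.849 = 411, and then N_2* = 632 - 0.837·411 = 288.

N_1* ≈ 411, N_2* ≈ 288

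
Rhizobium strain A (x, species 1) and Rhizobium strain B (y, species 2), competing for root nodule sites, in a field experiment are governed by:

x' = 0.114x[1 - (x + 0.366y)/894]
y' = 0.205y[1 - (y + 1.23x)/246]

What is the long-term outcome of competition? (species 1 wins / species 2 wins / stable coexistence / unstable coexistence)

Compare the nullcline intercepts: K1/α12 = 894/0.366 = 2440 > K2 = 246; K2/α21 = 246/1.23 = 200 < K1 = 894.
Since the inequalities point opposite ways, species 1 can invade but species 2 cannot.

species 1 excludes species 2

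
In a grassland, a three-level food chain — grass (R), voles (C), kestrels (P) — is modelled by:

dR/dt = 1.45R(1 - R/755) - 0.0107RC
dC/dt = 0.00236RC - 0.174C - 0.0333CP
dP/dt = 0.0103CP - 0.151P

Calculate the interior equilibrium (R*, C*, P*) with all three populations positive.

From dP/dt = 0: 0.0103C* = 0.151, so C* = 14.7.
From dR/dt = 0: 1.45(1 - R*/755) = 0.0107·14.7, giving R* = 755·(1 - 0.108) = 673.
From dC/dt = 0: 0.00236·673 - 0.174 = 0.0333P*, so P* = 1.42/0.0333 = 42.5.

R* ≈ 673, C* ≈ 14.7, P* ≈ 42.5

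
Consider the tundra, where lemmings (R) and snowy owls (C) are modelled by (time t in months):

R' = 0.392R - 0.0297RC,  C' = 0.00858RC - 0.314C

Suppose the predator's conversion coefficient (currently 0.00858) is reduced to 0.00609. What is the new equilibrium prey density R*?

At the interior fixed point, setting dC/dt = 0 with C > 0 fixes R* = (predator death rate)/(RC coefficient) — independent of the other coefficients.
With the change, R* = 0.314/0.00609 = 51.6; it rises from 36.6.

R* ≈ 51.6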